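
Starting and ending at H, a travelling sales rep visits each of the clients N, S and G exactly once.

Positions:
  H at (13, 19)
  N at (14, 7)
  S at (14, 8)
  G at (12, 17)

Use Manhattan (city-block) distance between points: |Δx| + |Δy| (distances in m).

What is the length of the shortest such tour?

H→N→S→G→H: 13+1+11+3 = 28
H→N→G→S→H: 13+12+11+12 = 48
H→S→N→G→H: 12+1+12+3 = 28
The minimum is 28.
One optimal route: H → N → S → G → H (or its reverse).

Shortest round trip = 28 m.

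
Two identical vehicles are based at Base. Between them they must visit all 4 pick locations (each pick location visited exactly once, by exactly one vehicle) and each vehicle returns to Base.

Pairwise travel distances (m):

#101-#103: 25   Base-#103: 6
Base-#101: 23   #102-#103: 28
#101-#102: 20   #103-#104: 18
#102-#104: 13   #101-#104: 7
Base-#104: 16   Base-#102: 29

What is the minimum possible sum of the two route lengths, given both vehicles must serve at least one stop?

Minimum combined distance: 84 m.

Check every non-empty split of the stops between the two vehicles; for each half take its own optimal tour:
  {#101} + {#102, #103, #104}: 46 + 63 = 109
  {#102} + {#101, #103, #104}: 58 + 54 = 112
  {#101, #102} + {#103, #104}: 72 + 40 = 112
  {#103} + {#101, #102, #104}: 12 + 72 = 84
  {#101, #103} + {#102, #104}: 54 + 58 = 112
  {#102, #103} + {#101, #104}: 63 + 46 = 109
  … (7 splits in total)
Best: vehicle 1 Base → #103 → Base = 12; vehicle 2 Base → #101 → #102 → #104 → Base = 72; combined 84.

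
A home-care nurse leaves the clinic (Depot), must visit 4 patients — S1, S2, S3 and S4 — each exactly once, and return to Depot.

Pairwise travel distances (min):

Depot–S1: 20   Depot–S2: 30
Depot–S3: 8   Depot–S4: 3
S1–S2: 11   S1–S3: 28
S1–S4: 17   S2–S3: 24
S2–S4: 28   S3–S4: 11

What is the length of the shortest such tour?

Shortest round trip = 63 min.

Depot→S1→S2→S3→S4→Depot: 20+11+24+11+3 = 69
Depot→S1→S2→S4→S3→Depot: 20+11+28+11+8 = 78
Depot→S1→S3→S2→S4→Depot: 20+28+24+28+3 = 103
Depot→S1→S3→S4→S2→Depot: 20+28+11+28+30 = 117
Depot→S1→S4→S2→S3→Depot: 20+17+28+24+8 = 97
Depot→S1→S4→S3→S2→Depot: 20+17+11+24+30 = 102
Depot→S2→S1→S3→S4→Depot: 30+11+28+11+3 = 83
Depot→S2→S1→S4→S3→Depot: 30+11+17+11+8 = 77
Depot→S2→S3→S1→S4→Depot: 30+24+28+17+3 = 102
Depot→S2→S4→S1→S3→Depot: 30+28+17+28+8 = 111
Depot→S3→S1→S2→S4→Depot: 8+28+11+28+3 = 78
Depot→S3→S2→S1→S4→Depot: 8+24+11+17+3 = 63
The minimum is 63.
One optimal route: Depot → S3 → S2 → S1 → S4 → Depot (or its reverse).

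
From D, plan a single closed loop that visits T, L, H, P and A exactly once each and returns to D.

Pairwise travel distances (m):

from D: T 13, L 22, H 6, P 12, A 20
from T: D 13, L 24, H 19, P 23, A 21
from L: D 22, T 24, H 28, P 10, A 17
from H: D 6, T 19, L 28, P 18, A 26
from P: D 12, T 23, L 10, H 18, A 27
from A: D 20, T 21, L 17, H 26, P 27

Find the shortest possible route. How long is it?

Minimum total distance: 85 m.

With 5 stops there are 5!/2 = 60 distinct round trips (a route and its reverse cost the same).
D→T→L→H→P→A→D: 13+24+28+18+27+20 = 130
D→T→L→H→A→P→D: 13+24+28+26+27+12 = 130
D→T→L→P→H→A→D: 13+24+10+18+26+20 = 111
D→T→L→P→A→H→D: 13+24+10+27+26+6 = 106
D→T→L→A→H→P→D: 13+24+17+26+18+12 = 110
D→T→L→A→P→H→D: 13+24+17+27+18+6 = 105
D→T→H→L→P→A→D: 13+19+28+10+27+20 = 117
D→T→H→L→A→P→D: 13+19+28+17+27+12 = 116
D→T→H→P→L→A→D: 13+19+18+10+17+20 = 97
D→T→H→P→A→L→D: 13+19+18+27+17+22 = 116
D→T→H→A→L→P→D: 13+19+26+17+10+12 = 97
D→T→H→A→P→L→D: 13+19+26+27+10+22 = 117
D→T→P→L→H→A→D: 13+23+10+28+26+20 = 120
D→T→P→L→A→H→D: 13+23+10+17+26+6 = 95
… (46 more)
D→T→A→L→P→H→D: 13+21+17+10+18+6 = 85  ← best
The minimum is 85.
One optimal route: D → T → A → L → P → H → D (or its reverse).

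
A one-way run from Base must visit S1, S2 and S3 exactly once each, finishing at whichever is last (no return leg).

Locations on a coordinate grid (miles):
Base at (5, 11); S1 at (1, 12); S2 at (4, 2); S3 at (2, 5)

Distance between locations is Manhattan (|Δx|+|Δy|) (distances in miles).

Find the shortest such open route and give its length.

There are 3! = 6 possible orderings.
Base → S1 → S2 → S3: 5+13+5 = 23
Base → S1 → S3 → S2: 5+8+5 = 18
Base → S2 → S1 → S3: 10+13+8 = 31
Base → S2 → S3 → S1: 10+5+8 = 23
Base → S3 → S1 → S2: 9+8+13 = 30
Base → S3 → S2 → S1: 9+5+13 = 27
The minimum is 18.
One shortest path: Base → S1 → S3 → S2.

Shortest open route: 18 miles.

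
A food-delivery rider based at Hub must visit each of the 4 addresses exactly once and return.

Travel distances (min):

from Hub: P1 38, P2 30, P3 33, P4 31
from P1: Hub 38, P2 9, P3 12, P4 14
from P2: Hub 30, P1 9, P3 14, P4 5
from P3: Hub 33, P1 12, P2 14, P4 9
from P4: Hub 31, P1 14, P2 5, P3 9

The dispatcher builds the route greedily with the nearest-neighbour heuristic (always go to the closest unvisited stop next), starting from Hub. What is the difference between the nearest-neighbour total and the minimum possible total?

Hub: P2=30, P4=31, P3=33, P1=38 ⇒ P2
P2: P4=5, P1=9, P3=14 ⇒ P4
P4: P3=9, P1=14 ⇒ P3
P3: P1=12 ⇒ P1
NN route Hub → P2 → P4 → P3 → P1 → Hub costs 94.
Optimal: Hub → P3 → P1 → P2 → P4 → Hub costs 90 (by enumerating all 12 distinct tours).
Excess = 94 − 90 = 4.

The nearest-neighbour route is 4 min longer than optimal.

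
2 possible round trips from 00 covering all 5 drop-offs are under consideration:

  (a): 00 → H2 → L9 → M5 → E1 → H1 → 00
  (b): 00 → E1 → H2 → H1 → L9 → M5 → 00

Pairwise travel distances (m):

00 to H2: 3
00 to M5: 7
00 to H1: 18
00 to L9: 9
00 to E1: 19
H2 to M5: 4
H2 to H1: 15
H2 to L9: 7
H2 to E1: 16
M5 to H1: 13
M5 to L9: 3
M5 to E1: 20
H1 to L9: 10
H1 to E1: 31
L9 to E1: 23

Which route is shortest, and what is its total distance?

Shortest is (b), total 70 m.

(a): 3 + 7 + 3 + 20 + 31 + 18 = 82
(b): 19 + 16 + 15 + 10 + 3 + 7 = 70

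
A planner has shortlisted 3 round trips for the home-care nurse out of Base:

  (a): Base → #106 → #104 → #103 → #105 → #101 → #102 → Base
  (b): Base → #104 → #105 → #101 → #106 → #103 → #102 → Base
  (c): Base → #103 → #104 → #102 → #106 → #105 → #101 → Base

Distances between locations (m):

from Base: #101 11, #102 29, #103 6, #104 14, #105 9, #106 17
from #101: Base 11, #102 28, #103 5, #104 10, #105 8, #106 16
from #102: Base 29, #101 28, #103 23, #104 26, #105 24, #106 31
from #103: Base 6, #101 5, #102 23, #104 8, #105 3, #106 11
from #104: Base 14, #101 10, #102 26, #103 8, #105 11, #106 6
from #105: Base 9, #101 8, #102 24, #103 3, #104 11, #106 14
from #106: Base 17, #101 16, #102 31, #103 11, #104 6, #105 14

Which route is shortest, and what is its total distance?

99 m — (a) is the shortest.

(a): 17 + 6 + 8 + 3 + 8 + 28 + 29 = 99
(b): 14 + 11 + 8 + 16 + 11 + 23 + 29 = 112
(c): 6 + 8 + 26 + 31 + 14 + 8 + 11 = 104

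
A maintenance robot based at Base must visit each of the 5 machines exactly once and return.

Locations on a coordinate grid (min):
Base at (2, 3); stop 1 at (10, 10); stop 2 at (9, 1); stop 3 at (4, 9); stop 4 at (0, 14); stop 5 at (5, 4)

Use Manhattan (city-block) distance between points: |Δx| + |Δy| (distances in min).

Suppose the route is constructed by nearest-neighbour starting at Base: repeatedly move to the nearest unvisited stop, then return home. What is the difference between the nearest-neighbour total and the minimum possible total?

Excess over optimum: 12 min.

Base: stop 5=4, stop 3=8, stop 2=9, stop 4=13, stop 1=15 ⇒ stop 5
stop 5: stop 3=6, stop 2=7, stop 1=11, stop 4=15 ⇒ stop 3
stop 3: stop 1=7, stop 4=9, stop 2=13 ⇒ stop 1
stop 1: stop 2=10, stop 4=14 ⇒ stop 2
stop 2: stop 4=22 ⇒ stop 4
NN route Base → stop 5 → stop 3 → stop 1 → stop 2 → stop 4 → Base costs 62.
Optimal: Base → stop 4 → stop 3 → stop 1 → stop 2 → stop 5 → Base costs 50 (by enumerating all 60 distinct tours).
Excess = 62 − 50 = 12.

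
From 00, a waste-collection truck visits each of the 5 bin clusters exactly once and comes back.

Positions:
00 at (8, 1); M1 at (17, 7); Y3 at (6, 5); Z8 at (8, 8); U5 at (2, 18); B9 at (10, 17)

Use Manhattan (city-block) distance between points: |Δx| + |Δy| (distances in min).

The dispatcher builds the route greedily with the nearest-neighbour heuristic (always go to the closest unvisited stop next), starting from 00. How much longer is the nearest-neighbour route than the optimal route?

4 min longer than the optimal tour.

00: Y3=6, Z8=7, M1=15, B9=18, U5=23 ⇒ Y3
Y3: Z8=5, M1=13, B9=16, U5=17 ⇒ Z8
Z8: M1=10, B9=11, U5=16 ⇒ M1
M1: B9=17, U5=26 ⇒ B9
B9: U5=9 ⇒ U5
NN route 00 → Y3 → Z8 → M1 → B9 → U5 → 00 costs 70.
Optimal: 00 → Y3 → U5 → B9 → M1 → Z8 → 00 costs 66 (by enumerating all 60 distinct tours).
Excess = 70 − 66 = 4.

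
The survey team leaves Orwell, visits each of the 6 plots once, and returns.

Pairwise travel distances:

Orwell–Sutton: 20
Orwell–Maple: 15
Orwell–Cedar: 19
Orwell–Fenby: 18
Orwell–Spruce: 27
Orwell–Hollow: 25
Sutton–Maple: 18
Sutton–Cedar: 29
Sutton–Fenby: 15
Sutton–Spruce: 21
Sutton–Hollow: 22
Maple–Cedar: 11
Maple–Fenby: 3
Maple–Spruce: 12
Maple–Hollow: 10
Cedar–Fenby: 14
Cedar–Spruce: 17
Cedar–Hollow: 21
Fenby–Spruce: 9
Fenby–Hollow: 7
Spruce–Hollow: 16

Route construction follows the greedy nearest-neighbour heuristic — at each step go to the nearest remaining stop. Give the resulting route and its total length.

Orwell → [Maple:15 / Fenby:18 / Cedar:19 / Sutton:20 / Hollow:25 / Spruce:27] → Maple (15)
Maple → [Fenby:3 / Hollow:10 / Cedar:11 / Spruce:12 / Sutton:18] → Fenby (3)
Fenby → [Hollow:7 / Spruce:9 / Cedar:14 / Sutton:15] → Hollow (7)
Hollow → [Spruce:16 / Cedar:21 / Sutton:22] → Spruce (16)
Spruce → [Cedar:17 / Sutton:21] → Cedar (17)
Cedar → [Sutton:29] → Sutton (29)
Return Sutton→Orwell: 20.
Total = 15 + 3 + 7 + 16 + 17 + 29 + 20 = 107.

Nearest-neighbour total = 107; route Orwell → Maple → Fenby → Hollow → Spruce → Cedar → Sutton → Orwell.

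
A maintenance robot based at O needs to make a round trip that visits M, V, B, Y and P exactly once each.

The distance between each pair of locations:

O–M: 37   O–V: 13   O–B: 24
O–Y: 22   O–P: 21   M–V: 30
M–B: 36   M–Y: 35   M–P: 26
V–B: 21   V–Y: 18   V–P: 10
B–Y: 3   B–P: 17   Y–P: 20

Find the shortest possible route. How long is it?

There are 60 distinct closed tours to check (reversals are equivalent).
O-M-V-B-Y-P-O: 37+30+21+3+20+21 = 132
O-M-V-B-P-Y-O: 37+30+21+17+20+22 = 147
O-M-V-Y-B-P-O: 37+30+18+3+17+21 = 126
O-M-V-Y-P-B-O: 37+30+18+20+17+24 = 146
O-M-V-P-B-Y-O: 37+30+10+17+3+22 = 119
O-M-V-P-Y-B-O: 37+30+10+20+3+24 = 124
O-M-B-V-Y-P-O: 37+36+21+18+20+21 = 153
O-M-B-V-P-Y-O: 37+36+21+10+20+22 = 146
O-M-B-Y-V-P-O: 37+36+3+18+10+21 = 125
O-M-B-Y-P-V-O: 37+36+3+20+10+13 = 119
O-M-B-P-V-Y-O: 37+36+17+10+18+22 = 140
O-M-B-P-Y-V-O: 37+36+17+20+18+13 = 141
O-M-Y-V-B-P-O: 37+35+18+21+17+21 = 149
O-M-Y-V-P-B-O: 37+35+18+10+17+24 = 141
… (46 more)
O-V-P-M-B-Y-O: 13+10+26+36+3+22 = 110  ← best
The minimum is 110.
One optimal route: O → V → P → M → B → Y → O (or its reverse).

Shortest round trip = 110.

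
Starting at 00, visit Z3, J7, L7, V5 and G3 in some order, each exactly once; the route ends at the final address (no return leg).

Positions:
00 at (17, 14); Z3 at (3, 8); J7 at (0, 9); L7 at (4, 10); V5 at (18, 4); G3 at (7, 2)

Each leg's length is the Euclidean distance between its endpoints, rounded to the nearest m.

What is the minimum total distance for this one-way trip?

34 m — the minimum one-way total.

There are 5! = 120 possible orderings.
00→Z3→J7→L7→V5→G3: 15+3+4+15+11 = 48
00→Z3→J7→L7→G3→V5: 15+3+4+9+11 = 42
00→Z3→J7→V5→L7→G3: 15+3+19+15+9 = 61
00→Z3→J7→V5→G3→L7: 15+3+19+11+9 = 57
00→Z3→J7→G3→L7→V5: 15+3+10+9+15 = 52
00→Z3→J7→G3→V5→L7: 15+3+10+11+15 = 54
00→Z3→L7→J7→V5→G3: 15+2+4+19+11 = 51
00→Z3→L7→J7→G3→V5: 15+2+4+10+11 = 42
00→Z3→L7→V5→J7→G3: 15+2+15+19+10 = 61
00→Z3→L7→V5→G3→J7: 15+2+15+11+10 = 53
00→Z3→L7→G3→J7→V5: 15+2+9+10+19 = 55
00→Z3→L7→G3→V5→J7: 15+2+9+11+19 = 56
00→Z3→V5→J7→L7→G3: 15+16+19+4+9 = 63
00→Z3→V5→J7→G3→L7: 15+16+19+10+9 = 69
… (106 more)
00→V5→G3→Z3→L7→J7: 10+11+7+2+4 = 34  ← best
The minimum is 34.
One shortest path: 00 → V5 → G3 → Z3 → L7 → J7.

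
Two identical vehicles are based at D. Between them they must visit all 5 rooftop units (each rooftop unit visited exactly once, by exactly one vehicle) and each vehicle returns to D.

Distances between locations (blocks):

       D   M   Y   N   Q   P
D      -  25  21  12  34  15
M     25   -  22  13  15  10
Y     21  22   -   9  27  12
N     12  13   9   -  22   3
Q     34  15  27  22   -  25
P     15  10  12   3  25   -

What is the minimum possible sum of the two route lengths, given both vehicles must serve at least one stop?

Minimum combined distance: 112 blocks.

There are 2^4 − 1 = 15 ways to divide the 5 stops into two non-empty groups. For each, the best each vehicle can do is its own shortest tour through its group:
  {M} + {Y, N, Q, P}: 50 + 88 = 138
  {Y} + {M, N, Q, P}: 42 + 74 = 116
  {M, Y} + {N, Q, P}: 68 + 74 = 142
  {N} + {M, Y, Q, P}: 24 + 88 = 112
  {M, N} + {Y, Q, P}: 50 + 88 = 138
  {Y, N} + {M, Q, P}: 42 + 74 = 116
  … (15 splits in total)
Best: vehicle 1 D → N → D = 24; vehicle 2 D → Y → Q → M → P → D = 88; combined 112.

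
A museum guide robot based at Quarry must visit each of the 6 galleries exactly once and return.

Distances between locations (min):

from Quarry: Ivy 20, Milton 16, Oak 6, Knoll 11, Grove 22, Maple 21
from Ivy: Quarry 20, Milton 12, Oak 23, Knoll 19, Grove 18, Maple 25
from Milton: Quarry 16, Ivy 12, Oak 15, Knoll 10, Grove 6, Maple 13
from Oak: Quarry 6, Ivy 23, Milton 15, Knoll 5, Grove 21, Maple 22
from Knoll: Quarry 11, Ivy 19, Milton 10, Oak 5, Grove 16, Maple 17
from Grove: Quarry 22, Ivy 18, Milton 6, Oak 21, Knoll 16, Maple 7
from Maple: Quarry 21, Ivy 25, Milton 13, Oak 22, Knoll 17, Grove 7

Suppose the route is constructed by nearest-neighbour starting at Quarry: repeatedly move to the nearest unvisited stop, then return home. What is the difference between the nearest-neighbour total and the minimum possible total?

Quarry: Oak=6, Knoll=11, Milton=16, Ivy=20, Maple=21, Grove=22 ⇒ Oak
Oak: Knoll=5, Milton=15, Grove=21, Maple=22, Ivy=23 ⇒ Knoll
Knoll: Milton=10, Grove=16, Maple=17, Ivy=19 ⇒ Milton
Milton: Grove=6, Ivy=12, Maple=13 ⇒ Grove
Grove: Maple=7, Ivy=18 ⇒ Maple
Maple: Ivy=25 ⇒ Ivy
NN route Quarry → Oak → Knoll → Milton → Grove → Maple → Ivy → Quarry costs 79.
Optimal: Quarry → Ivy → Milton → Grove → Maple → Knoll → Oak → Quarry costs 73 (by enumerating all 360 distinct tours).
Excess = 79 − 73 = 6.

The nearest-neighbour route is 6 min longer than optimal.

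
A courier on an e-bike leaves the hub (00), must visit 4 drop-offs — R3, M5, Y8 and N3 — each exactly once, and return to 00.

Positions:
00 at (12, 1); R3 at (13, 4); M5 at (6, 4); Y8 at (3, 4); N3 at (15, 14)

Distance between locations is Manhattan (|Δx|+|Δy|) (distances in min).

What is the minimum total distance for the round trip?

Minimum total distance: 50 min.

With 4 stops there are 4!/2 = 12 distinct round trips (a route and its reverse cost the same).
00 - R3 - M5 - Y8 - N3 - 00: 4+7+3+22+16 = 52
00 - R3 - M5 - N3 - Y8 - 00: 4+7+19+22+12 = 64
00 - R3 - Y8 - M5 - N3 - 00: 4+10+3+19+16 = 52
00 - R3 - Y8 - N3 - M5 - 00: 4+10+22+19+9 = 64
00 - R3 - N3 - M5 - Y8 - 00: 4+12+19+3+12 = 50
00 - R3 - N3 - Y8 - M5 - 00: 4+12+22+3+9 = 50
00 - M5 - R3 - Y8 - N3 - 00: 9+7+10+22+16 = 64
00 - M5 - R3 - N3 - Y8 - 00: 9+7+12+22+12 = 62
00 - M5 - Y8 - R3 - N3 - 00: 9+3+10+12+16 = 50
00 - M5 - N3 - R3 - Y8 - 00: 9+19+12+10+12 = 62
00 - Y8 - R3 - M5 - N3 - 00: 12+10+7+19+16 = 64
00 - Y8 - M5 - R3 - N3 - 00: 12+3+7+12+16 = 50
The minimum is 50.
One optimal route: 00 → R3 → N3 → M5 → Y8 → 00 (or its reverse).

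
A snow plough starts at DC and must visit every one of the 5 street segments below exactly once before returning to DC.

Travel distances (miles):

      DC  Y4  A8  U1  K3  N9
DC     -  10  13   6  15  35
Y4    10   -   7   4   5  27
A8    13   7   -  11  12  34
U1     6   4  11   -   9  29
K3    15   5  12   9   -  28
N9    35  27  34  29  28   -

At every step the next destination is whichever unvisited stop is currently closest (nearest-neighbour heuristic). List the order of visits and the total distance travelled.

Total distance 96 miles via the nearest-neighbour route DC → U1 → Y4 → K3 → A8 → N9 → DC.

At DC the remaining stops are U1 6, Y4 10, A8 13, K3 15, N9 35; go to U1.
At U1 the remaining stops are Y4 4, K3 9, A8 11, N9 29; go to Y4.
At Y4 the remaining stops are K3 5, A8 7, N9 27; go to K3.
At K3 the remaining stops are A8 12, N9 28; go to A8.
At A8 the remaining stops are N9 34; go to N9.
Return N9→DC: 35.
Total = 6 + 4 + 5 + 12 + 34 + 35 = 96.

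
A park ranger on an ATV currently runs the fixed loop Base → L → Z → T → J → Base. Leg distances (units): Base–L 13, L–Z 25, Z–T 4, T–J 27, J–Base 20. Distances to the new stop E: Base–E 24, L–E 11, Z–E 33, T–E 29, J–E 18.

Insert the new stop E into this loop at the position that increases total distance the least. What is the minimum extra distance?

Insertion cost between consecutive stops i–j is d(i,E) + d(E,j) − d(i,j):
  between Base and L: 24 + 11 − 13 = 22
  between L and Z: 11 + 33 − 25 = 19
  between Z and T: 33 + 29 − 4 = 58
  between T and J: 29 + 18 − 27 = 20
  between J and Base: 18 + 24 − 20 = 22
Cheapest insertion is between L and Z, adding 19.
New total = 89 + 19 = 108.

+19 — insert E between L and Z.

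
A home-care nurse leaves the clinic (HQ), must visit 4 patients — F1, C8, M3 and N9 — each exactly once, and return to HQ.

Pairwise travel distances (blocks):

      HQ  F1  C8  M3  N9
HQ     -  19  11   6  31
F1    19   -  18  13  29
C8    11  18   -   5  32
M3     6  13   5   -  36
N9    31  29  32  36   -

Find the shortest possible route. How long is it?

89 blocks — the shortest possible round trip.

With 4 stops there are 4!/2 = 12 distinct round trips (a route and its reverse cost the same).
HQ→F1→C8→M3→N9→HQ: 19+18+5+36+31 = 109
HQ→F1→C8→N9→M3→HQ: 19+18+32+36+6 = 111
HQ→F1→M3→C8→N9→HQ: 19+13+5+32+31 = 100
HQ→F1→M3→N9→C8→HQ: 19+13+36+32+11 = 111
HQ→F1→N9→C8→M3→HQ: 19+29+32+5+6 = 91
HQ→F1→N9→M3→C8→HQ: 19+29+36+5+11 = 100
HQ→C8→F1→M3→N9→HQ: 11+18+13+36+31 = 109
HQ→C8→F1→N9→M3→HQ: 11+18+29+36+6 = 100
HQ→C8→M3→F1→N9→HQ: 11+5+13+29+31 = 89
HQ→C8→N9→F1→M3→HQ: 11+32+29+13+6 = 91
HQ→M3→F1→C8→N9→HQ: 6+13+18+32+31 = 100
HQ→M3→C8→F1→N9→HQ: 6+5+18+29+31 = 89
The minimum is 89.
One optimal route: HQ → C8 → M3 → F1 → N9 → HQ (or its reverse).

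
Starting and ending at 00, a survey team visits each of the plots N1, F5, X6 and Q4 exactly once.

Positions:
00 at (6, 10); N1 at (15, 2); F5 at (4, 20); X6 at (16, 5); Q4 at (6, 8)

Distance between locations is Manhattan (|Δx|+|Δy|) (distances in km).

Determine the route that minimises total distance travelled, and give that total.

Minimum total distance: 60 km.

00 → N1 → F5 → X6 → Q4 → 00: 17+29+27+13+2 = 88
00 → N1 → F5 → Q4 → X6 → 00: 17+29+14+13+15 = 88
00 → N1 → X6 → F5 → Q4 → 00: 17+4+27+14+2 = 64
00 → N1 → X6 → Q4 → F5 → 00: 17+4+13+14+12 = 60
00 → N1 → Q4 → F5 → X6 → 00: 17+15+14+27+15 = 88
00 → N1 → Q4 → X6 → F5 → 00: 17+15+13+27+12 = 84
00 → F5 → N1 → X6 → Q4 → 00: 12+29+4+13+2 = 60
00 → F5 → N1 → Q4 → X6 → 00: 12+29+15+13+15 = 84
00 → F5 → X6 → N1 → Q4 → 00: 12+27+4+15+2 = 60
00 → F5 → Q4 → N1 → X6 → 00: 12+14+15+4+15 = 60
00 → X6 → N1 → F5 → Q4 → 00: 15+4+29+14+2 = 64
00 → X6 → F5 → N1 → Q4 → 00: 15+27+29+15+2 = 88
The minimum is 60.
One optimal route: 00 → N1 → X6 → Q4 → F5 → 00 (or its reverse).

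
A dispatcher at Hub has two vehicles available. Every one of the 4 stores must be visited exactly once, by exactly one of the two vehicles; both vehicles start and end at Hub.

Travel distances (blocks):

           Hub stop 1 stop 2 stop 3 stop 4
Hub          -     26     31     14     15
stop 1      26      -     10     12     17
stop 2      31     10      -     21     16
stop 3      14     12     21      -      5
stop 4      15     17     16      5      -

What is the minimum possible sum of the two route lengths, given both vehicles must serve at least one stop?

Check every non-empty split of the stops between the two vehicles; for each half take its own optimal tour:
  {stop 1} + {stop 2, stop 3, stop 4}: 52 + 66 = 118
  {stop 2} + {stop 1, stop 3, stop 4}: 62 + 58 = 120
  {stop 1, stop 2} + {stop 3, stop 4}: 67 + 34 = 101
  {stop 3} + {stop 1, stop 2, stop 4}: 28 + 67 = 95
  {stop 1, stop 3} + {stop 2, stop 4}: 52 + 62 = 114
  {stop 2, stop 3} + {stop 1, stop 4}: 66 + 58 = 124
  … (7 splits in total)
Best: vehicle 1 Hub → stop 3 → Hub = 28; vehicle 2 Hub → stop 1 → stop 2 → stop 4 → Hub = 67; combined 95.

Minimum combined distance: 95 blocks.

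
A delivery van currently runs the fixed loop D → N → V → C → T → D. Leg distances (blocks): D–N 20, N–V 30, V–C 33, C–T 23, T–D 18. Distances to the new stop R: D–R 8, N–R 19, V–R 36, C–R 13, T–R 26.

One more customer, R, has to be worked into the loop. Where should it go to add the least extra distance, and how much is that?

Insertion cost between consecutive stops i–j is d(i,R) + d(R,j) − d(i,j):
  between D and N: 8 + 19 − 20 = 7
  between N and V: 19 + 36 − 30 = 25
  between V and C: 36 + 13 − 33 = 16
  between C and T: 13 + 26 − 23 = 16
  between T and D: 26 + 8 − 18 = 16
Cheapest insertion is between D and N, adding 7.
New total = 124 + 7 = 131.

Adding 7 blocks by placing R on the D–N leg.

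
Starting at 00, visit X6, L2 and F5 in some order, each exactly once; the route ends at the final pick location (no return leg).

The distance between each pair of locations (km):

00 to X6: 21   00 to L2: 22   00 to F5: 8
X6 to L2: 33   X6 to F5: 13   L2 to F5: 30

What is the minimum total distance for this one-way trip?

There are 3! = 6 possible orderings.
00 → X6 → L2 → F5: 21+33+30 = 84
00 → X6 → F5 → L2: 21+13+30 = 64
00 → L2 → X6 → F5: 22+33+13 = 68
00 → L2 → F5 → X6: 22+30+13 = 65
00 → F5 → X6 → L2: 8+13+33 = 54
00 → F5 → L2 → X6: 8+30+33 = 71
The minimum is 54.
One shortest path: 00 → F5 → X6 → L2.

Shortest open route: 54 km.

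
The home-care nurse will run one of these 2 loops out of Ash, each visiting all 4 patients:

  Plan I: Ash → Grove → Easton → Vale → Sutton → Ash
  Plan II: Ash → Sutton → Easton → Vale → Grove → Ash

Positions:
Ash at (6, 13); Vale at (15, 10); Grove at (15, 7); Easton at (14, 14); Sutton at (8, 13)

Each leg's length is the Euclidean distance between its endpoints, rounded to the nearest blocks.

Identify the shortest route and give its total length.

Shortest is Plan II, total 26 blocks.

Plan I: 11 + 7 + 4 + 8 + 2 = 32
Plan II: 2 + 6 + 4 + 3 + 11 = 26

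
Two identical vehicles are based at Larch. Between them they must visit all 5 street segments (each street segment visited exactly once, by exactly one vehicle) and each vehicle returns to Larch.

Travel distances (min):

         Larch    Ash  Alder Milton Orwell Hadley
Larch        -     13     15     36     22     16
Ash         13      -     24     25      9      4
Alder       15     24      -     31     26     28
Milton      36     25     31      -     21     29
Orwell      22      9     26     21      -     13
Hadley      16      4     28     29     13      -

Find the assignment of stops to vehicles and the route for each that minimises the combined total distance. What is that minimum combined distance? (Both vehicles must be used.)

There are 2^4 − 1 = 15 ways to divide the 5 stops into two non-empty groups. For each, the best each vehicle can do is its own shortest tour through its group:
  {Ash} + {Alder, Milton, Orwell, Hadley}: 26 + 96 = 122
  {Alder} + {Ash, Milton, Orwell, Hadley}: 30 + 86 = 116
  {Ash, Alder} + {Milton, Orwell, Hadley}: 52 + 86 = 138
  {Milton} + {Ash, Alder, Orwell, Hadley}: 72 + 70 = 142
  {Ash, Milton} + {Alder, Orwell, Hadley}: 74 + 70 = 144
  {Alder, Milton} + {Ash, Orwell, Hadley}: 82 + 51 = 133
  … (15 splits in total)
Best: vehicle 1 Larch → Alder → Larch = 30; vehicle 2 Larch → Milton → Orwell → Ash → Hadley → Larch = 86; combined 116.

Minimum combined distance: 116 min.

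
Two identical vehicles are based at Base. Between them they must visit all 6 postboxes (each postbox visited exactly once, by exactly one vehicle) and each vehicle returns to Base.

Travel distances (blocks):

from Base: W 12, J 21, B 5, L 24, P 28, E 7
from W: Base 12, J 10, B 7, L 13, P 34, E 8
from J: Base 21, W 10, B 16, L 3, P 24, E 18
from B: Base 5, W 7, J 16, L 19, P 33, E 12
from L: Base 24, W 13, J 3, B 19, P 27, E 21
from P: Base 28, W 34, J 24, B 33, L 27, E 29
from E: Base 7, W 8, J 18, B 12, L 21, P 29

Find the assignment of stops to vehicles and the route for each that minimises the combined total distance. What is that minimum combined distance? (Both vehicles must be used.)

Minimum combined distance: 93 blocks.

There are 2^5 − 1 = 31 ways to divide the 6 stops into two non-empty groups. For each, the best each vehicle can do is its own shortest tour through its group:
  {W} + {J, B, L, P, E}: 24 + 87 = 111
  {J} + {W, B, L, P, E}: 42 + 88 = 130
  {W, J} + {B, L, P, E}: 43 + 87 = 130
  {B} + {W, J, L, P, E}: 10 + 83 = 93
  {W, B} + {J, L, P, E}: 24 + 83 = 107
  {J, B} + {W, L, P, E}: 42 + 83 = 125
  … (31 splits in total)
Best: vehicle 1 Base → B → Base = 10; vehicle 2 Base → P → J → L → W → E → Base = 83; combined 93.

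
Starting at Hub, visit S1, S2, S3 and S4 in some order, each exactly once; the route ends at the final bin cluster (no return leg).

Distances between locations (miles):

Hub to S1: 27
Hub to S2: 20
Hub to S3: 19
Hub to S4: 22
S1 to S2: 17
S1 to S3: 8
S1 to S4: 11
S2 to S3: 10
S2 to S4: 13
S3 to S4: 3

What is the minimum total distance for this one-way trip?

There are 4! = 24 possible orderings.
Hub → S1 → S2 → S3 → S4: 27+17+10+3 = 57
Hub → S1 → S2 → S4 → S3: 27+17+13+3 = 60
Hub → S1 → S3 → S2 → S4: 27+8+10+13 = 58
Hub → S1 → S3 → S4 → S2: 27+8+3+13 = 51
Hub → S1 → S4 → S2 → S3: 27+11+13+10 = 61
Hub → S1 → S4 → S3 → S2: 27+11+3+10 = 51
Hub → S2 → S1 → S3 → S4: 20+17+8+3 = 48
Hub → S2 → S1 → S4 → S3: 20+17+11+3 = 51
Hub → S2 → S3 → S1 → S4: 20+10+8+11 = 49
Hub → S2 → S3 → S4 → S1: 20+10+3+11 = 44
Hub → S2 → S4 → S1 → S3: 20+13+11+8 = 52
Hub → S2 → S4 → S3 → S1: 20+13+3+8 = 44
Hub → S3 → S1 → S2 → S4: 19+8+17+13 = 57
Hub → S3 → S1 → S4 → S2: 19+8+11+13 = 51
… (10 more)
The minimum is 44.
One shortest path: Hub → S2 → S3 → S4 → S1.

Minimum one-way distance = 44 miles.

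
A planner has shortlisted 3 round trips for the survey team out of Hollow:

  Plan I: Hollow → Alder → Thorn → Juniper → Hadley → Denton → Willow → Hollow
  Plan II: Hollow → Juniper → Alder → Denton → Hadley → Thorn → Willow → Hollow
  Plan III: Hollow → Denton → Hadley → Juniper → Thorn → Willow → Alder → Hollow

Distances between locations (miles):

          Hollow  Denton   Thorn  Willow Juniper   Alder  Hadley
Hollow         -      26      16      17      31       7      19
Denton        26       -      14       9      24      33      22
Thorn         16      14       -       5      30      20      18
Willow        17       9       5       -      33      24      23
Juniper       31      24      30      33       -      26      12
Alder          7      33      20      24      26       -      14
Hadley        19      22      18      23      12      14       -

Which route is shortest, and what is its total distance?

Plan I: 7 + 20 + 30 + 12 + 22 + 9 + 17 = 117
Plan II: 31 + 26 + 33 + 22 + 18 + 5 + 17 = 152
Plan III: 26 + 22 + 12 + 30 + 5 + 24 + 7 = 126

117 miles — Plan I is the shortest.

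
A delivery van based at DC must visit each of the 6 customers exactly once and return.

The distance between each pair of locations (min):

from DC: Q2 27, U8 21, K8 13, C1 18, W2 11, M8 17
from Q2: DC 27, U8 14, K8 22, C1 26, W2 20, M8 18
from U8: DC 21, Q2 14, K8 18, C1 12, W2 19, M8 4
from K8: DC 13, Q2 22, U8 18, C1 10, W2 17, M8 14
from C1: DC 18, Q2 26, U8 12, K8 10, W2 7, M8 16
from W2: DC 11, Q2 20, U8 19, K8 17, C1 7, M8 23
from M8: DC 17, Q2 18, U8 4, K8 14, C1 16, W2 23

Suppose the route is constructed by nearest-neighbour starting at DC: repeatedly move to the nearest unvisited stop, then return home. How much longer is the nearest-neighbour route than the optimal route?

From DC: W2=11, K8=13, M8=17, C1=18, U8=21, Q2=27 → choose W2 (11).
From W2: C1=7, K8=17, U8=19, Q2=20, M8=23 → choose C1 (7).
From C1: K8=10, U8=12, M8=16, Q2=26 → choose K8 (10).
From K8: M8=14, U8=18, Q2=22 → choose M8 (14).
From M8: U8=4, Q2=18 → choose U8 (4).
From U8: Q2=14 → choose Q2 (14).
NN route DC → W2 → C1 → K8 → M8 → U8 → Q2 → DC costs 87.
Optimal: DC → K8 → C1 → W2 → Q2 → U8 → M8 → DC costs 85 (by enumerating all 360 distinct tours).
Excess = 87 − 85 = 2.

Excess over optimum: 2 min.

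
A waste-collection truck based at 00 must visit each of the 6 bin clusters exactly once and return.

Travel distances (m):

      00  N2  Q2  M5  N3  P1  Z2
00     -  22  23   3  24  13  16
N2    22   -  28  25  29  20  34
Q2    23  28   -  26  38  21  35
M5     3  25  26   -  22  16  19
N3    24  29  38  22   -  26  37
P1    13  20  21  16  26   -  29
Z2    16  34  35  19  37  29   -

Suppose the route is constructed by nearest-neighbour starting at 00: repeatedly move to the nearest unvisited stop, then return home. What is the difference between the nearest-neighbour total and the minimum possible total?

From 00: M5=3, P1=13, Z2=16, N2=22, Q2=23, N3=24 → choose M5 (3).
From M5: P1=16, Z2=19, N3=22, N2=25, Q2=26 → choose P1 (16).
From P1: N2=20, Q2=21, N3=26, Z2=29 → choose N2 (20).
From N2: Q2=28, N3=29, Z2=34 → choose Q2 (28).
From Q2: Z2=35, N3=38 → choose Z2 (35).
From Z2: N3=37 → choose N3 (37).
NN route 00 → M5 → P1 → N2 → Q2 → Z2 → N3 → 00 costs 163.
Optimal: 00 → M5 → N3 → N2 → P1 → Q2 → Z2 → 00 costs 146 (by enumerating all 360 distinct tours).
Excess = 163 − 146 = 17.

17 m longer than the optimal tour.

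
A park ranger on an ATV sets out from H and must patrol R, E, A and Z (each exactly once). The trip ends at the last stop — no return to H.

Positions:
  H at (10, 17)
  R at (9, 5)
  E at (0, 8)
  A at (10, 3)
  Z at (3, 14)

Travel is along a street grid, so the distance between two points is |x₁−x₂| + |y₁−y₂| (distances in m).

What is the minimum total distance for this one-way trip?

There are 4! = 24 possible orderings.
H - R - E - A - Z: 13+12+15+18 = 58
H - R - E - Z - A: 13+12+9+18 = 52
H - R - A - E - Z: 13+3+15+9 = 40
H - R - A - Z - E: 13+3+18+9 = 43
H - R - Z - E - A: 13+15+9+15 = 52
H - R - Z - A - E: 13+15+18+15 = 61
H - E - R - A - Z: 19+12+3+18 = 52
H - E - R - Z - A: 19+12+15+18 = 64
H - E - A - R - Z: 19+15+3+15 = 52
H - E - A - Z - R: 19+15+18+15 = 67
H - E - Z - R - A: 19+9+15+3 = 46
H - E - Z - A - R: 19+9+18+3 = 49
H - A - R - E - Z: 14+3+12+9 = 38
H - A - R - Z - E: 14+3+15+9 = 41
… (10 more)
H - Z - E - R - A: 10+9+12+3 = 34  ← best
The minimum is 34.
One shortest path: H → Z → E → R → A.

34 m — the minimum one-way total.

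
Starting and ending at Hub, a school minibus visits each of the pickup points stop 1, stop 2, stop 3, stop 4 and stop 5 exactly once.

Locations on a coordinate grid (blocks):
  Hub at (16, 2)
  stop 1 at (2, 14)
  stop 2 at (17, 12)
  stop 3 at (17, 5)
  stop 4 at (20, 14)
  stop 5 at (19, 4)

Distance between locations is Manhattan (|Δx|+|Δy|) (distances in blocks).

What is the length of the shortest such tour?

With 5 stops there are 5!/2 = 60 distinct round trips (a route and its reverse cost the same).
Hub-stop 1-stop 2-stop 3-stop 4-stop 5-Hub: 26+17+7+12+11+5 = 78
Hub-stop 1-stop 2-stop 3-stop 5-stop 4-Hub: 26+17+7+3+11+16 = 80
Hub-stop 1-stop 2-stop 4-stop 3-stop 5-Hub: 26+17+5+12+3+5 = 68
Hub-stop 1-stop 2-stop 4-stop 5-stop 3-Hub: 26+17+5+11+3+4 = 66
Hub-stop 1-stop 2-stop 5-stop 3-stop 4-Hub: 26+17+10+3+12+16 = 84
Hub-stop 1-stop 2-stop 5-stop 4-stop 3-Hub: 26+17+10+11+12+4 = 80
Hub-stop 1-stop 3-stop 2-stop 4-stop 5-Hub: 26+24+7+5+11+5 = 78
Hub-stop 1-stop 3-stop 2-stop 5-stop 4-Hub: 26+24+7+10+11+16 = 94
Hub-stop 1-stop 3-stop 4-stop 2-stop 5-Hub: 26+24+12+5+10+5 = 82
Hub-stop 1-stop 3-stop 4-stop 5-stop 2-Hub: 26+24+12+11+10+11 = 94
Hub-stop 1-stop 3-stop 5-stop 2-stop 4-Hub: 26+24+3+10+5+16 = 84
Hub-stop 1-stop 3-stop 5-stop 4-stop 2-Hub: 26+24+3+11+5+11 = 80
Hub-stop 1-stop 4-stop 2-stop 3-stop 5-Hub: 26+18+5+7+3+5 = 64
Hub-stop 1-stop 4-stop 2-stop 5-stop 3-Hub: 26+18+5+10+3+4 = 66
… (46 more)
Hub-stop 3-stop 2-stop 1-stop 4-stop 5-Hub: 4+7+17+18+11+5 = 62  ← best
The minimum is 62.
One optimal route: Hub → stop 3 → stop 2 → stop 1 → stop 4 → stop 5 → Hub (or its reverse).

Minimum total distance: 62 blocks.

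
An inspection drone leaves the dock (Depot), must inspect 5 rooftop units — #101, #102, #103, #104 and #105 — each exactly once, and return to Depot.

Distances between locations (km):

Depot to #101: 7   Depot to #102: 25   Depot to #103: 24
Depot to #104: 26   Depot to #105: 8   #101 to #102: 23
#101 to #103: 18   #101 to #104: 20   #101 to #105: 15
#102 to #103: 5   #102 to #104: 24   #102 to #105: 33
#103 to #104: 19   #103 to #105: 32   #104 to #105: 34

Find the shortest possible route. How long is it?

Minimum total distance: 92 km.

Depot→#101→#102→#103→#104→#105→Depot: 7+23+5+19+34+8 = 96
Depot→#101→#102→#103→#105→#104→Depot: 7+23+5+32+34+26 = 127
Depot→#101→#102→#104→#103→#105→Depot: 7+23+24+19+32+8 = 113
Depot→#101→#102→#104→#105→#103→Depot: 7+23+24+34+32+24 = 144
Depot→#101→#102→#105→#103→#104→Depot: 7+23+33+32+19+26 = 140
Depot→#101→#102→#105→#104→#103→Depot: 7+23+33+34+19+24 = 140
Depot→#101→#103→#102→#104→#105→Depot: 7+18+5+24+34+8 = 96
Depot→#101→#103→#102→#105→#104→Depot: 7+18+5+33+34+26 = 123
Depot→#101→#103→#104→#102→#105→Depot: 7+18+19+24+33+8 = 109
Depot→#101→#103→#104→#105→#102→Depot: 7+18+19+34+33+25 = 136
Depot→#101→#103→#105→#102→#104→Depot: 7+18+32+33+24+26 = 140
Depot→#101→#103→#105→#104→#102→Depot: 7+18+32+34+24+25 = 140
Depot→#101→#104→#102→#103→#105→Depot: 7+20+24+5+32+8 = 96
Depot→#101→#104→#102→#105→#103→Depot: 7+20+24+33+32+24 = 140
… (46 more)
Depot→#101→#104→#103→#102→#105→Depot: 7+20+19+5+33+8 = 92  ← best
The minimum is 92.
One optimal route: Depot → #101 → #104 → #103 → #102 → #105 → Depot (or its reverse).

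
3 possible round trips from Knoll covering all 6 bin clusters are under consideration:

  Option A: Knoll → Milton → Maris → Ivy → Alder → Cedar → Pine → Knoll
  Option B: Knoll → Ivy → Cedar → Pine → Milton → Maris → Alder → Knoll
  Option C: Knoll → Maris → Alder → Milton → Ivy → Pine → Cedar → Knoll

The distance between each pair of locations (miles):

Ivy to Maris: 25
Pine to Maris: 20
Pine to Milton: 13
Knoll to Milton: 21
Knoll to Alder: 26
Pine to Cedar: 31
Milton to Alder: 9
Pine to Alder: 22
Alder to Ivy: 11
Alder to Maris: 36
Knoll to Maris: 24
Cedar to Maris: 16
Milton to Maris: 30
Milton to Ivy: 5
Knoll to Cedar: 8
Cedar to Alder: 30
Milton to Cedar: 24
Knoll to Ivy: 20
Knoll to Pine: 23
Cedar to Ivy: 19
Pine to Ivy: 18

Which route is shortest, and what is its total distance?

Shortest is Option C, total 131 miles.

Option A: 21 + 30 + 25 + 11 + 30 + 31 + 23 = 171
Option B: 20 + 19 + 31 + 13 + 30 + 36 + 26 = 175
Option C: 24 + 36 + 9 + 5 + 18 + 31 + 8 = 131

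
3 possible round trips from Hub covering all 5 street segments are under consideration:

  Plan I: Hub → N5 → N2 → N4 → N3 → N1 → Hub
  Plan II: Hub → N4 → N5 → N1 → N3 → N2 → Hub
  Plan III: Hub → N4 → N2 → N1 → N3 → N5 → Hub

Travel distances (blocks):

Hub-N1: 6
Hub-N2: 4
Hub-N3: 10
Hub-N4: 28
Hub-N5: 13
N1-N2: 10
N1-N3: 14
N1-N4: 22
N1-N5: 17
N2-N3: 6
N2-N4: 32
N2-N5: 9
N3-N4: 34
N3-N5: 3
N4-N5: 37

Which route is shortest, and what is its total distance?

100 blocks — Plan III is the shortest.

Plan I: 13 + 9 + 32 + 34 + 14 + 6 = 108
Plan II: 28 + 37 + 17 + 14 + 6 + 4 = 106
Plan III: 28 + 32 + 10 + 14 + 3 + 13 = 100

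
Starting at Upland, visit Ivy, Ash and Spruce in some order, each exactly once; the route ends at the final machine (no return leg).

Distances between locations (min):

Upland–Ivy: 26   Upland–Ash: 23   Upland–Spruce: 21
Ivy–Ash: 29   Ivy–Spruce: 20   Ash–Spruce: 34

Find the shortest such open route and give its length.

70 min — the minimum one-way total.

There are 3! = 6 possible orderings.
Upland→Ivy→Ash→Spruce: 26+29+34 = 89
Upland→Ivy→Spruce→Ash: 26+20+34 = 80
Upland→Ash→Ivy→Spruce: 23+29+20 = 72
Upland→Ash→Spruce→Ivy: 23+34+20 = 77
Upland→Spruce→Ivy→Ash: 21+20+29 = 70
Upland→Spruce→Ash→Ivy: 21+34+29 = 84
The minimum is 70.
One shortest path: Upland → Spruce → Ivy → Ash.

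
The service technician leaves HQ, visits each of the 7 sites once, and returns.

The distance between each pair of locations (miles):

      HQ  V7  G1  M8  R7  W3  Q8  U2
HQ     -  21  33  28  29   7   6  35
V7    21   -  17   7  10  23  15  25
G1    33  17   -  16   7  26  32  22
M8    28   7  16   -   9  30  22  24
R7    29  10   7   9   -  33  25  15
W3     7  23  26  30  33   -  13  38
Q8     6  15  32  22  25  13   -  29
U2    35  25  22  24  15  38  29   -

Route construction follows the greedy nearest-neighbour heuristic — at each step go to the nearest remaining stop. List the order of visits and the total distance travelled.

At HQ the remaining stops are Q8 6, W3 7, V7 21, M8 28, R7 29, G1 33, U2 35; go to Q8.
At Q8 the remaining stops are W3 13, V7 15, M8 22, R7 25, U2 29, G1 32; go to W3.
At W3 the remaining stops are V7 23, G1 26, M8 30, R7 33, U2 38; go to V7.
At V7 the remaining stops are M8 7, R7 10, G1 17, U2 25; go to M8.
At M8 the remaining stops are R7 9, G1 16, U2 24; go to R7.
At R7 the remaining stops are G1 7, U2 15; go to G1.
At G1 the remaining stops are U2 22; go to U2.
Return U2→HQ: 35.
Total = 6 + 13 + 23 + 7 + 9 + 7 + 22 + 35 = 122.

Nearest-neighbour total = 122 miles; route HQ → Q8 → W3 → V7 → M8 → R7 → G1 → U2 → HQ.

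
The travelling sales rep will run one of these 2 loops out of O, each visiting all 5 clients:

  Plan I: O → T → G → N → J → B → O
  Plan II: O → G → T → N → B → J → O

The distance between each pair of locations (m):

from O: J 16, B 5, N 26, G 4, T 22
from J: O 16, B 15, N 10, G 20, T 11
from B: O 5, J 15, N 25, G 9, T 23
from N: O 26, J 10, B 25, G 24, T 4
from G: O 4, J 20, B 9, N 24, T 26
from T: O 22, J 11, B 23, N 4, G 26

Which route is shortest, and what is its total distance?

Shortest is Plan II, total 90 m.

Plan I: 22 + 26 + 24 + 10 + 15 + 5 = 102
Plan II: 4 + 26 + 4 + 25 + 15 + 16 = 90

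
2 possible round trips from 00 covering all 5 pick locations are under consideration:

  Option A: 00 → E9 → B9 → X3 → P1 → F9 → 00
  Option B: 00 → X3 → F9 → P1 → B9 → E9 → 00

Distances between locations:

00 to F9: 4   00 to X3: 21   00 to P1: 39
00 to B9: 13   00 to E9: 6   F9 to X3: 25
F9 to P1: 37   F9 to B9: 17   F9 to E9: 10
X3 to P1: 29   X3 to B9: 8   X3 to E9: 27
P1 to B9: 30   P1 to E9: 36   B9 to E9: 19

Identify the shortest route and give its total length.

Option A: 6 + 19 + 8 + 29 + 37 + 4 = 103
Option B: 21 + 25 + 37 + 30 + 19 + 6 = 138

103 — Option A is the shortest.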